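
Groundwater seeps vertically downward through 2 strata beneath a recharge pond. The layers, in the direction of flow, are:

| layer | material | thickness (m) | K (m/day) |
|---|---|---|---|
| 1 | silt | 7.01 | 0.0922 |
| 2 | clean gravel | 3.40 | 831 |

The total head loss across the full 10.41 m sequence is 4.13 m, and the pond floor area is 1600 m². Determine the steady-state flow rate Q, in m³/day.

86.9

Flow is perpendicular to layering, so the layers act in series and the equivalent K is the thickness-weighted harmonic mean.
Total thickness L = 7.01 + 3.40 = 10.41 m.
Σ(b_i/K_i) = 7.01/0.0922 + 3.40/831 = 76.03 d.
K_eq = L / Σ(b_i/K_i) = 10.41 / 76.03 = 0.1369 m/day.
Q = K_eq · A · (Δh/L) = 0.1369 × 1600 × (4.13/10.41) = 86.91 m³/day.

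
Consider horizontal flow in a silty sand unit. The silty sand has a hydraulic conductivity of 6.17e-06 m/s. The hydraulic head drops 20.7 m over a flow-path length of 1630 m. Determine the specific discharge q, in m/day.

Convert K: 6.17e-06 m/s × 86400 = 0.5331 m/day.
Hydraulic gradient i = Δh / L = 20.7 / 1630 = 0.01270.
Specific discharge q = K · i = 0.5331 × 0.01270 = 0.006770 m/day.

0.00677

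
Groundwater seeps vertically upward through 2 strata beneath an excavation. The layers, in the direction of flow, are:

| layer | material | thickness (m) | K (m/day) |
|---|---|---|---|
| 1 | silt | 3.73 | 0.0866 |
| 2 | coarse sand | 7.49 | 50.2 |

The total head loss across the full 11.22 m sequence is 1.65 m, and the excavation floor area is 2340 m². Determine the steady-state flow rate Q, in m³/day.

89.3

Flow is perpendicular to layering, so the layers act in series and the equivalent K is the thickness-weighted harmonic mean.
Total thickness L = 3.73 + 7.49 = 11.22 m.
Σ(b_i/K_i) = 3.73/0.0866 + 7.49/50.2 = 43.22 d.
K_eq = L / Σ(b_i/K_i) = 11.22 / 43.22 = 0.2596 m/day.
Q = K_eq · A · (Δh/L) = 0.2596 × 2340 × (1.65/11.22) = 89.33 m³/day.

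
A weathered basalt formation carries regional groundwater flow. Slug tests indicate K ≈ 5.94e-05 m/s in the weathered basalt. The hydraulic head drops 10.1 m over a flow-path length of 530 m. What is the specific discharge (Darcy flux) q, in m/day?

Convert K: 5.94e-05 m/s × 86400 = 5.132 m/day.
Hydraulic gradient i = Δh / L = 10.1 / 530 = 0.01906.
Specific discharge q = K · i = 5.132 × 0.01906 = 0.09780 m/day.

0.0978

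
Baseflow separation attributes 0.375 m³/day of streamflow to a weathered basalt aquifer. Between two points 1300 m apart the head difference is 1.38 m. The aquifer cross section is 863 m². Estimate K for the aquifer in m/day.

Hydraulic gradient i = Δh / L = 1.38 / 1300 = 0.001062.
From Q = K·A·i, K = Q / (A·i) = 0.375 / (863.0 × 0.001062) = 0.4093 m/day.

0.409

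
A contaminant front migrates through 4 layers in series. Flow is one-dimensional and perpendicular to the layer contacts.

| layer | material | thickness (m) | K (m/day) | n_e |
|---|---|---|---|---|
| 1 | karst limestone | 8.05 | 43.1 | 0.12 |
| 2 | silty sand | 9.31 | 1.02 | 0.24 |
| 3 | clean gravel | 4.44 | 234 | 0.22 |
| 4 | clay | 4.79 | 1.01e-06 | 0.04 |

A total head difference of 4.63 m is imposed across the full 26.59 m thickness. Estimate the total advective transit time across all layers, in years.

With flow normal to the layers, continuity requires the same specific discharge q through every layer.
Σ(b_i/K_i) = 8.05/43.1 + 9.31/1.02 + 4.44/234 + 4.79/1.01e-06 = 4.743e+06 d.
q = Δh / Σ(b_i/K_i) = 4.63 / 4.743e+06 = 9.763e-07 m/day.
In each layer the seepage velocity is v_i = q/n_i, so the layer transit time is t_i = b_i·n_i / q:
  layer 1 (karst limestone): t_1 = 8.05 × 0.12 / 9.763e-07 = 9.895e+05 d
  layer 2 (silty sand): t_2 = 9.31 × 0.24 / 9.763e-07 = 2.289e+06 d
  layer 3 (clean gravel): t_3 = 4.44 × 0.22 / 9.763e-07 = 1.001e+06 d
  layer 4 (clay): t_4 = 4.79 × 0.04 / 9.763e-07 = 1.963e+05 d
Total t = Σ t_i = 4.475e+06 days = 12252 years.

12300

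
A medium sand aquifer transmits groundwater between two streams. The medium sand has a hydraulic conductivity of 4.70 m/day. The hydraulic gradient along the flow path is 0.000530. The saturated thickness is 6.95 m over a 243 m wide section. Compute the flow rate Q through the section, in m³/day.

Cross-sectional area A = 243 × 6.95 = 1689 m².
Hydraulic gradient i = 0.000530.
Darcy's law: Q = K · A · i = 4.700 × 1689 × 0.0005300 = 4.207 m³/day.

4.21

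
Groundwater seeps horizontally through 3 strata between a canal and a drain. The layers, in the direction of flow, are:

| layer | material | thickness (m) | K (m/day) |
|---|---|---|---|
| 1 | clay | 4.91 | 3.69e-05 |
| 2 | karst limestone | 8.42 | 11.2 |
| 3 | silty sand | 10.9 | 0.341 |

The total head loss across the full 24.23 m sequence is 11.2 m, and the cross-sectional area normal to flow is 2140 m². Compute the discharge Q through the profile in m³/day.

0.180

Flow is perpendicular to layering, so the layers act in series and the equivalent K is the thickness-weighted harmonic mean.
Total thickness L = 4.91 + 8.42 + 10.9 = 24.23 m.
Σ(b_i/K_i) = 4.91/3.69e-05 + 8.42/11.2 + 10.9/0.341 = 1.331e+05 d.
K_eq = L / Σ(b_i/K_i) = 24.23 / 1.331e+05 = 0.0001821 m/day.
Q = K_eq · A · (Δh/L) = 0.0001821 × 2140 × (11.2/24.23) = 0.1801 m³/day.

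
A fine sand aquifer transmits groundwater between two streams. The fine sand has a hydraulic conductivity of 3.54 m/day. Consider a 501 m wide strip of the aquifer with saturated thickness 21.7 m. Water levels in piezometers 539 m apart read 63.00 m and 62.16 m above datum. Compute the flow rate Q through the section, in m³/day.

60.0

Cross-sectional area A = 501 × 21.7 = 10872 m².
Hydraulic gradient i = (63.00 − 62.16) / 539 = 0.84 / 539 = 0.001558.
Darcy's law: Q = K · A · i = 3.540 × 10872 × 0.001558 = 59.98 m³/day.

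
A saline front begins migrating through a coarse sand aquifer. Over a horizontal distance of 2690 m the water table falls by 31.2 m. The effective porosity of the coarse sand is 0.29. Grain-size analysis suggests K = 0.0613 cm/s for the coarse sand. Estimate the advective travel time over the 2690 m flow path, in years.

3.48

Convert K: 0.0613 cm/s × 864 = 52.96 m/day.
Hydraulic gradient i = Δh / L = 31.2 / 2690 = 0.01160.
Darcy flux q = K · i = 52.96 × 0.01160 = 0.6143 m/day.
Seepage velocity v = q / n_e = 0.6143 / 0.29 = 2.118 m/day.
Travel time t = L / v = 2690 / 2.118 = 1270 days = 3.477 years.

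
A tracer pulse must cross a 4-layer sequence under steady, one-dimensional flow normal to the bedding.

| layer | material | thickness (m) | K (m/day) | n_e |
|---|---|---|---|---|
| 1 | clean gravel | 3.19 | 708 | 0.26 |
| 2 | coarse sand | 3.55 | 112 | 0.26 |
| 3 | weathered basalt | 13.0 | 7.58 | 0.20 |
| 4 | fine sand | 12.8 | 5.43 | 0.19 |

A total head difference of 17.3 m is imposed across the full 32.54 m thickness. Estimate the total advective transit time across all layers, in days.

1.61

With flow normal to the layers, continuity requires the same specific discharge q through every layer.
Σ(b_i/K_i) = 3.19/708 + 3.55/112 + 13.0/7.58 + 12.8/5.43 = 4.109 d.
q = Δh / Σ(b_i/K_i) = 17.3 / 4.109 = 4.211 m/day.
In each layer the seepage velocity is v_i = q/n_i, so the layer transit time is t_i = b_i·n_i / q:
  layer 1 (clean gravel): t_1 = 3.19 × 0.26 / 4.211 = 0.1970 d
  layer 2 (coarse sand): t_2 = 3.55 × 0.26 / 4.211 = 0.2192 d
  layer 3 (weathered basalt): t_3 = 13.0 × 0.20 / 4.211 = 0.6175 d
  layer 4 (fine sand): t_4 = 12.8 × 0.19 / 4.211 = 0.5776 d
Total t = Σ t_i = 1.611 days.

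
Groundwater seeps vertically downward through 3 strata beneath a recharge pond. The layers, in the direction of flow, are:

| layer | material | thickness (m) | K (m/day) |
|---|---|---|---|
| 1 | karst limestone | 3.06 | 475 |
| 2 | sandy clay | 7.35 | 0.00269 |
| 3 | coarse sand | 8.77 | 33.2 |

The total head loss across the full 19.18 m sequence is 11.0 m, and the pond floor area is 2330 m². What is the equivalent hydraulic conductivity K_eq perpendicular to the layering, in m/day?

0.00702

Flow is perpendicular to layering, so the layers act in series and the equivalent K is the thickness-weighted harmonic mean.
Total thickness L = 3.06 + 7.35 + 8.77 = 19.18 m.
Σ(b_i/K_i) = 3.06/475 + 7.35/0.00269 + 8.77/33.2 = 2733 d.
K_eq = L / Σ(b_i/K_i) = 19.18 / 2733 = 0.007019 m/day.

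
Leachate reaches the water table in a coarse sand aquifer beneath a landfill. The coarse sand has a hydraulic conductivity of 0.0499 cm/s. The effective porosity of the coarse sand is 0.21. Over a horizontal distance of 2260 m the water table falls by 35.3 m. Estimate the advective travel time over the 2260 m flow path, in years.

1.93

Convert K: 0.0499 cm/s × 864 = 43.11 m/day.
Hydraulic gradient i = Δh / L = 35.3 / 2260 = 0.01562.
Darcy flux q = K · i = 43.11 × 0.01562 = 0.6734 m/day.
Seepage velocity v = q / n_e = 0.6734 / 0.21 = 3.207 m/day.
Travel time t = L / v = 2260 / 3.207 = 704.8 days = 1.930 years.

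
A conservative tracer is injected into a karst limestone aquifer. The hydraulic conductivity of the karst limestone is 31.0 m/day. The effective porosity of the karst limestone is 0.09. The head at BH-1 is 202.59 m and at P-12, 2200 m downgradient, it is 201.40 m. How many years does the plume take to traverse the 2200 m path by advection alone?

32.3

Hydraulic gradient i = (202.59 − 201.40) / 2200 = 1.19 / 2200 = 0.0005409.
Darcy flux q = K · i = 31.00 × 0.0005409 = 0.01677 m/day.
Seepage velocity v = q / n_e = 0.01677 / 0.09 = 0.1863 m/day.
Travel time t = L / v = 2200 / 0.1863 = 11808 days = 32.33 years.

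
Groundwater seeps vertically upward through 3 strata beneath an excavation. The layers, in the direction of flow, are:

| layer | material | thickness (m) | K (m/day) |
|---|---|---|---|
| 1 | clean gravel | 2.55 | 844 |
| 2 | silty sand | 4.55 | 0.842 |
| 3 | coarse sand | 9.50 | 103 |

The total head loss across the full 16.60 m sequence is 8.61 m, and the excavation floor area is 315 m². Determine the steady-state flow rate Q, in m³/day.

Flow is perpendicular to layering, so the layers act in series and the equivalent K is the thickness-weighted harmonic mean.
Total thickness L = 2.55 + 4.55 + 9.50 = 16.60 m.
Σ(b_i/K_i) = 2.55/844 + 4.55/0.842 + 9.50/103 = 5.499 d.
K_eq = L / Σ(b_i/K_i) = 16.60 / 5.499 = 3.019 m/day.
Q = K_eq · A · (Δh/L) = 3.019 × 315 × (8.61/16.60) = 493.2 m³/day.

493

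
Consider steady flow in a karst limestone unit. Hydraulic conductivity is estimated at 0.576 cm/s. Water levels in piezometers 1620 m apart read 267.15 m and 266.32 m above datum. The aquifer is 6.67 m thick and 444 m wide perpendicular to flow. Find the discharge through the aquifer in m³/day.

755

Convert K: 0.576 cm/s × 864 = 497.7 m/day.
Cross-sectional area A = 444 × 6.67 = 2961 m².
Hydraulic gradient i = (267.15 − 266.32) / 1620 = 0.83 / 1620 = 0.0005123.
Darcy's law: Q = K · A · i = 497.7 × 2961 × 0.0005123 = 755.1 m³/day.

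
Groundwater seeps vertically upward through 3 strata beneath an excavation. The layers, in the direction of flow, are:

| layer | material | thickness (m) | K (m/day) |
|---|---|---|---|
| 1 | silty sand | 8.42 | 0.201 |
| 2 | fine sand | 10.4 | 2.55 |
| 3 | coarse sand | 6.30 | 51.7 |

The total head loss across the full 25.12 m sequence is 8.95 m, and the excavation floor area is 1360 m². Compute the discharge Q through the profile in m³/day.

Flow is perpendicular to layering, so the layers act in series and the equivalent K is the thickness-weighted harmonic mean.
Total thickness L = 8.42 + 10.4 + 6.30 = 25.12 m.
Σ(b_i/K_i) = 8.42/0.201 + 10.4/2.55 + 6.30/51.7 = 46.09 d.
K_eq = L / Σ(b_i/K_i) = 25.12 / 46.09 = 0.5450 m/day.
Q = K_eq · A · (Δh/L) = 0.5450 × 1360 × (8.95/25.12) = 264.1 m³/day.

264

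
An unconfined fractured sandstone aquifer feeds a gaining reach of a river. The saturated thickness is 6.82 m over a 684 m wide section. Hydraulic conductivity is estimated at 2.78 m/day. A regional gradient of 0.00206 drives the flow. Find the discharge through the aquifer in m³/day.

Cross-sectional area A = 684 × 6.82 = 4665 m².
Hydraulic gradient i = 0.00206.
Darcy's law: Q = K · A · i = 2.780 × 4665 × 0.002060 = 26.71 m³/day.

26.7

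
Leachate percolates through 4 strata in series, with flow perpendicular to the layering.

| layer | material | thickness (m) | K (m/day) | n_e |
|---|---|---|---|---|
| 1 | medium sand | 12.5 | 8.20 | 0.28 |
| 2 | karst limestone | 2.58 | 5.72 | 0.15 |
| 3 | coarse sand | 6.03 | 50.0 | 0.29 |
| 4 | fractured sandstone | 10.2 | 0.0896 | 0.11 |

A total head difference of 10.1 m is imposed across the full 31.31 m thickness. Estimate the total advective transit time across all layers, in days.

77.6

With flow normal to the layers, continuity requires the same specific discharge q through every layer.
Σ(b_i/K_i) = 12.5/8.20 + 2.58/5.72 + 6.03/50.0 + 10.2/0.0896 = 115.9 d.
q = Δh / Σ(b_i/K_i) = 10.1 / 115.9 = 0.08712 m/day.
In each layer the seepage velocity is v_i = q/n_i, so the layer transit time is t_i = b_i·n_i / q:
  layer 1 (medium sand): t_1 = 12.5 × 0.28 / 0.08712 = 40.18 d
  layer 2 (karst limestone): t_2 = 2.58 × 0.15 / 0.08712 = 4.442 d
  layer 3 (coarse sand): t_3 = 6.03 × 0.29 / 0.08712 = 20.07 d
  layer 4 (fractured sandstone): t_4 = 10.2 × 0.11 / 0.08712 = 12.88 d
Total t = Σ t_i = 77.57 days.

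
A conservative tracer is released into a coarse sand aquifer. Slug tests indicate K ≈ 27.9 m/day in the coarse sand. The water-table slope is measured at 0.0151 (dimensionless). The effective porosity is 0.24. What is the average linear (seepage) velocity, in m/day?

Hydraulic gradient i = 0.0151.
Darcy flux q = K · i = 27.90 × 0.01510 = 0.4213 m/day.
Seepage velocity v = q / n_e = 0.4213 / 0.24 = 1.755 m/day.

1.76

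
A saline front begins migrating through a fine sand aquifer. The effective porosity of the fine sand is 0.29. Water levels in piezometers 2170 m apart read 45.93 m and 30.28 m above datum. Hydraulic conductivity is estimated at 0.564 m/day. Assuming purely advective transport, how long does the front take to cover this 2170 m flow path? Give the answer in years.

Hydraulic gradient i = (45.93 − 30.28) / 2170 = 15.65 / 2170 = 0.007212.
Darcy flux q = K · i = 0.5640 × 0.007212 = 0.004068 m/day.
Seepage velocity v = q / n_e = 0.004068 / 0.29 = 0.01403 m/day.
Travel time t = L / v = 2170 / 0.01403 = 1.547e+05 days = 423.6 years.

424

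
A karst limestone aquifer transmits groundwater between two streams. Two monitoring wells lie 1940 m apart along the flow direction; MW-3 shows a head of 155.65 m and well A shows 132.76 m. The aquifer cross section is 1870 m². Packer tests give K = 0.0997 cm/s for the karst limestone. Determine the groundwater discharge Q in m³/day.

Convert K: 0.0997 cm/s × 864 = 86.14 m/day.
Hydraulic gradient i = (155.65 − 132.76) / 1940 = 22.89 / 1940 = 0.01180.
Darcy's law: Q = K · A · i = 86.14 × 1870 × 0.01180 = 1901 m³/day.

1900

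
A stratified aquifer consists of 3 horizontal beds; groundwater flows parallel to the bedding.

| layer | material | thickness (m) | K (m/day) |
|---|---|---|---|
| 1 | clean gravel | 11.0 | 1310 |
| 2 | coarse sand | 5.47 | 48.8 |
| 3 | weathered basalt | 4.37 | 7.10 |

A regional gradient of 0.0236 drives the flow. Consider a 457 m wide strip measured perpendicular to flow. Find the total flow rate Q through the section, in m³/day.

Flow is parallel to layering, so each bed carries its own Darcy discharge and the transmissivities add.
Σ(K_i·b_i) = 1310×11.0 + 48.8×5.47 + 7.10×4.37 = 14708 m²/day.
Hydraulic gradient i = 0.0236.
Q = Σ(K_i·b_i) · W · i = 14708 × 457 × 0.02360 = 1.586e+05 m³/day.

159000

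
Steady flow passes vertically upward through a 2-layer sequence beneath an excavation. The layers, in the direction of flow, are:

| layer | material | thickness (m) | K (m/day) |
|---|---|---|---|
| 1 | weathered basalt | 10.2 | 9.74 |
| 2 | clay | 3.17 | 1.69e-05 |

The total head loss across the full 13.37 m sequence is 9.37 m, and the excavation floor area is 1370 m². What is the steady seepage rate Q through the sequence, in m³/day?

Flow is perpendicular to layering, so the layers act in series and the equivalent K is the thickness-weighted harmonic mean.
Total thickness L = 10.2 + 3.17 = 13.37 m.
Σ(b_i/K_i) = 10.2/9.74 + 3.17/1.69e-05 = 1.876e+05 d.
K_eq = L / Σ(b_i/K_i) = 13.37 / 1.876e+05 = 7.128e-05 m/day.
Q = K_eq · A · (Δh/L) = 7.128e-05 × 1370 × (9.37/13.37) = 0.06844 m³/day.

0.0684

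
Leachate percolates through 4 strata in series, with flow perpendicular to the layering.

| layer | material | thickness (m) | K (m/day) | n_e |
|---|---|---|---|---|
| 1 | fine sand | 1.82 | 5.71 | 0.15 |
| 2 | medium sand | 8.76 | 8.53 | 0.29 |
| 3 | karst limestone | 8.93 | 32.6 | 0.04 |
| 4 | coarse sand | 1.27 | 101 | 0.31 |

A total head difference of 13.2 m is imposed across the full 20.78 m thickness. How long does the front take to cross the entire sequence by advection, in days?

With flow normal to the layers, continuity requires the same specific discharge q through every layer.
Σ(b_i/K_i) = 1.82/5.71 + 8.76/8.53 + 8.93/32.6 + 1.27/101 = 1.632 d.
q = Δh / Σ(b_i/K_i) = 13.2 / 1.632 = 8.087 m/day.
In each layer the seepage velocity is v_i = q/n_i, so the layer transit time is t_i = b_i·n_i / q:
  layer 1 (fine sand): t_1 = 1.82 × 0.15 / 8.087 = 0.03376 d
  layer 2 (medium sand): t_2 = 8.76 × 0.29 / 8.087 = 0.3141 d
  layer 3 (karst limestone): t_3 = 8.93 × 0.04 / 8.087 = 0.04417 d
  layer 4 (coarse sand): t_4 = 1.27 × 0.31 / 8.087 = 0.04868 d
Total t = Σ t_i = 0.4407 days.

0.441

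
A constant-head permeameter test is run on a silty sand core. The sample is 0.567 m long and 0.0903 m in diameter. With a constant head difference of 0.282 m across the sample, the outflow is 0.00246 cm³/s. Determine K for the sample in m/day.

0.0667

Cross-sectional area A = π·(d/2)² = π × (0.0903/2)² = 0.006404 m².
Convert discharge: 0.00246 cm³/s = 2.460e-09 m³/s.
Darcy's law rearranged: K = Q·L / (A·Δh) = 2.460e-09 × 0.567 / (0.006404 × 0.282) = 7.723e-07 m/s = 0.06673 m/day.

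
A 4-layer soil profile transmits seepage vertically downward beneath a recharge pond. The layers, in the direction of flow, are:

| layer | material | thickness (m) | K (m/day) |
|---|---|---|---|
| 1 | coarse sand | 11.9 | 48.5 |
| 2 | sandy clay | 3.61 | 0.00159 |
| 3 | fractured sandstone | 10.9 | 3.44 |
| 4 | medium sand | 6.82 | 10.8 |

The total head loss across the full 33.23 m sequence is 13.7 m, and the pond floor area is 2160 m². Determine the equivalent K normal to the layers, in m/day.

0.0146

Flow is perpendicular to layering, so the layers act in series and the equivalent K is the thickness-weighted harmonic mean.
Total thickness L = 11.9 + 3.61 + 10.9 + 6.82 = 33.23 m.
Σ(b_i/K_i) = 11.9/48.5 + 3.61/0.00159 + 10.9/3.44 + 6.82/10.8 = 2274 d.
K_eq = L / Σ(b_i/K_i) = 33.23 / 2274 = 0.01461 m/day.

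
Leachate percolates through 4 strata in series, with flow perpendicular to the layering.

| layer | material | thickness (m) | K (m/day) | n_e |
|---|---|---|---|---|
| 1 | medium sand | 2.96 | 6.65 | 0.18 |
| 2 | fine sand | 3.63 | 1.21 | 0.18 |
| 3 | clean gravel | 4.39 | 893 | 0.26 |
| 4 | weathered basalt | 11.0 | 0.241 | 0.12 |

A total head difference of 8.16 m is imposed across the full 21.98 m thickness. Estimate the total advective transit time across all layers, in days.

With flow normal to the layers, continuity requires the same specific discharge q through every layer.
Σ(b_i/K_i) = 2.96/6.65 + 3.63/1.21 + 4.39/893 + 11.0/0.241 = 49.09 d.
q = Δh / Σ(b_i/K_i) = 8.16 / 49.09 = 0.1662 m/day.
In each layer the seepage velocity is v_i = q/n_i, so the layer transit time is t_i = b_i·n_i / q:
  layer 1 (medium sand): t_1 = 2.96 × 0.18 / 0.1662 = 3.205 d
  layer 2 (fine sand): t_2 = 3.63 × 0.18 / 0.1662 = 3.931 d
  layer 3 (clean gravel): t_3 = 4.39 × 0.26 / 0.1662 = 6.867 d
  layer 4 (weathered basalt): t_4 = 11.0 × 0.12 / 0.1662 = 7.942 d
Total t = Σ t_i = 21.95 days.

21.9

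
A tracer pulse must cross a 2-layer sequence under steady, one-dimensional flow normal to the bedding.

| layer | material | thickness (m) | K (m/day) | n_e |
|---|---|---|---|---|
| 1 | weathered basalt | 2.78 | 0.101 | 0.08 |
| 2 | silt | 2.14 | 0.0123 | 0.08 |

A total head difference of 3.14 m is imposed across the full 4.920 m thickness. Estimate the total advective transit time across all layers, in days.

With flow normal to the layers, continuity requires the same specific discharge q through every layer.
Σ(b_i/K_i) = 2.78/0.101 + 2.14/0.0123 = 201.5 d.
q = Δh / Σ(b_i/K_i) = 3.14 / 201.5 = 0.01558 m/day.
In each layer the seepage velocity is v_i = q/n_i, so the layer transit time is t_i = b_i·n_i / q:
  layer 1 (weathered basalt): t_1 = 2.78 × 0.08 / 0.01558 = 14.27 d
  layer 2 (silt): t_2 = 2.14 × 0.08 / 0.01558 = 10.99 d
Total t = Σ t_i = 25.26 days.

25.3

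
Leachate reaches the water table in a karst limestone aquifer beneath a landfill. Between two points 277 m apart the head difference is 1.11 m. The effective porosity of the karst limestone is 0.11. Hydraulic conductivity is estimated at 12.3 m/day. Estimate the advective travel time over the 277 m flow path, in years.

1.69

Hydraulic gradient i = Δh / L = 1.11 / 277 = 0.004007.
Darcy flux q = K · i = 12.30 × 0.004007 = 0.04929 m/day.
Seepage velocity v = q / n_e = 0.04929 / 0.11 = 0.4481 m/day.
Travel time t = L / v = 277 / 0.4481 = 618.2 days = 1.693 years.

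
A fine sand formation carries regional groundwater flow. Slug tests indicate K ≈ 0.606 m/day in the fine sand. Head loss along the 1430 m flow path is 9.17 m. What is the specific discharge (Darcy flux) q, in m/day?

Hydraulic gradient i = Δh / L = 9.17 / 1430 = 0.006413.
Specific discharge q = K · i = 0.6060 × 0.006413 = 0.003886 m/day.

0.00389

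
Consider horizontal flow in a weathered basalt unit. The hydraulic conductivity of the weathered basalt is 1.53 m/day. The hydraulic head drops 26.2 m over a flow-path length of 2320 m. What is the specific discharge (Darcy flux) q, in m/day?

Hydraulic gradient i = Δh / L = 26.2 / 2320 = 0.01129.
Specific discharge q = K · i = 1.530 × 0.01129 = 0.01728 m/day.

0.0173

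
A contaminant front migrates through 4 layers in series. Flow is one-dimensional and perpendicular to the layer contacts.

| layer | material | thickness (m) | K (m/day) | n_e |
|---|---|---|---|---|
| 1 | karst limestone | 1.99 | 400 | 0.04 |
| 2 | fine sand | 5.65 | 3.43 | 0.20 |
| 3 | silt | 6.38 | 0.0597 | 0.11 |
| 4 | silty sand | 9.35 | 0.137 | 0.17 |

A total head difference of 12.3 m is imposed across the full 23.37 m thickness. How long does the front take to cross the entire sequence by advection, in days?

With flow normal to the layers, continuity requires the same specific discharge q through every layer.
Σ(b_i/K_i) = 1.99/400 + 5.65/3.43 + 6.38/0.0597 + 9.35/0.137 = 176.8 d.
q = Δh / Σ(b_i/K_i) = 12.3 / 176.8 = 0.06958 m/day.
In each layer the seepage velocity is v_i = q/n_i, so the layer transit time is t_i = b_i·n_i / q:
  layer 1 (karst limestone): t_1 = 1.99 × 0.04 / 0.06958 = 1.144 d
  layer 2 (fine sand): t_2 = 5.65 × 0.20 / 0.06958 = 16.24 d
  layer 3 (silt): t_3 = 6.38 × 0.11 / 0.06958 = 10.09 d
  layer 4 (silty sand): t_4 = 9.35 × 0.17 / 0.06958 = 22.84 d
Total t = Σ t_i = 50.31 days.

50.3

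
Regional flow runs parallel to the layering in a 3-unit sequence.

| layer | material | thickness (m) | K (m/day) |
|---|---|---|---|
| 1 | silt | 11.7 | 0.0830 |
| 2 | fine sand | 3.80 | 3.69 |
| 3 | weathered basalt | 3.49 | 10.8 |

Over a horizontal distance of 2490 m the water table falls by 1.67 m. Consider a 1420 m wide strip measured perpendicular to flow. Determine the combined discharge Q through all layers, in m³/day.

Flow is parallel to layering, so each bed carries its own Darcy discharge and the transmissivities add.
Σ(K_i·b_i) = 0.0830×11.7 + 3.69×3.80 + 10.8×3.49 = 52.69 m²/day.
Hydraulic gradient i = Δh / L = 1.67 / 2490 = 0.0006707.
Q = Σ(K_i·b_i) · W · i = 52.69 × 1420 × 0.0006707 = 50.18 m³/day.

50.2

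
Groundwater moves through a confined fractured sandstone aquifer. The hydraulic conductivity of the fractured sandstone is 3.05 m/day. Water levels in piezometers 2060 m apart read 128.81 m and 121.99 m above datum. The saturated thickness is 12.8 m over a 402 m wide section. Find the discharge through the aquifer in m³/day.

Cross-sectional area A = 402 × 12.8 = 5146 m².
Hydraulic gradient i = (128.81 − 121.99) / 2060 = 6.82 / 2060 = 0.003311.
Darcy's law: Q = K · A · i = 3.050 × 5146 × 0.003311 = 51.96 m³/day.

52.0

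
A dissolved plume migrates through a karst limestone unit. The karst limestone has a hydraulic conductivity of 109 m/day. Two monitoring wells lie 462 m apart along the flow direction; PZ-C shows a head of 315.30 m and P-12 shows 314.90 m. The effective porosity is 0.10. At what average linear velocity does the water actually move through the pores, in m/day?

0.944

Hydraulic gradient i = (315.30 − 314.90) / 462 = 0.4 / 462 = 0.0008658.
Darcy flux q = K · i = 109.0 × 0.0008658 = 0.09437 m/day.
Seepage velocity v = q / n_e = 0.09437 / 0.10 = 0.9437 m/day.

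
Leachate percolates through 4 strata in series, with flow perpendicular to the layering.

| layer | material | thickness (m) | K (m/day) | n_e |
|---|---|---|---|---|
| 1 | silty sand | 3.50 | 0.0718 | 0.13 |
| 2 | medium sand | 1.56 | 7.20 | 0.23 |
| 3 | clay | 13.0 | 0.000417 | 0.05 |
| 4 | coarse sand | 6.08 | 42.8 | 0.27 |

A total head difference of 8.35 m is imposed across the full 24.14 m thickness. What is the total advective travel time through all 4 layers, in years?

31.8

With flow normal to the layers, continuity requires the same specific discharge q through every layer.
Σ(b_i/K_i) = 3.50/0.0718 + 1.56/7.20 + 13.0/0.000417 + 6.08/42.8 = 31224 d.
q = Δh / Σ(b_i/K_i) = 8.35 / 31224 = 0.0002674 m/day.
In each layer the seepage velocity is v_i = q/n_i, so the layer transit time is t_i = b_i·n_i / q:
  layer 1 (silty sand): t_1 = 3.50 × 0.13 / 0.0002674 = 1701 d
  layer 2 (medium sand): t_2 = 1.56 × 0.23 / 0.0002674 = 1342 d
  layer 3 (clay): t_3 = 13.0 × 0.05 / 0.0002674 = 2431 d
  layer 4 (coarse sand): t_4 = 6.08 × 0.27 / 0.0002674 = 6139 d
Total t = Σ t_i = 11612 days = 31.79 years.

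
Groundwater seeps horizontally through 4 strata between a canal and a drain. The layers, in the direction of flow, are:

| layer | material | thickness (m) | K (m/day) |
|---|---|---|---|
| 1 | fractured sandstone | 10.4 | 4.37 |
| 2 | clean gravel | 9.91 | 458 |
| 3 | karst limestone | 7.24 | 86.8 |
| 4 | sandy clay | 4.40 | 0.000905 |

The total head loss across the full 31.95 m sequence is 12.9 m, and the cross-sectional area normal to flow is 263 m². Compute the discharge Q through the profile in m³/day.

Flow is perpendicular to layering, so the layers act in series and the equivalent K is the thickness-weighted harmonic mean.
Total thickness L = 10.4 + 9.91 + 7.24 + 4.40 = 31.95 m.
Σ(b_i/K_i) = 10.4/4.37 + 9.91/458 + 7.24/86.8 + 4.40/0.000905 = 4864 d.
K_eq = L / Σ(b_i/K_i) = 31.95 / 4864 = 0.006568 m/day.
Q = K_eq · A · (Δh/L) = 0.006568 × 263 × (12.9/31.95) = 0.6975 m³/day.

0.697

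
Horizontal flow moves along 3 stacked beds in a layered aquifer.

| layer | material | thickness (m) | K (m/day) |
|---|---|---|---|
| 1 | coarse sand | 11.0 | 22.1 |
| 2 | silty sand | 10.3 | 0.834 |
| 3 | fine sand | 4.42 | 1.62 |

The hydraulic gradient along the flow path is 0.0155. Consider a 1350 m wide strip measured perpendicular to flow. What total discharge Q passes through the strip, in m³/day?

Flow is parallel to layering, so each bed carries its own Darcy discharge and the transmissivities add.
Σ(K_i·b_i) = 22.1×11.0 + 0.834×10.3 + 1.62×4.42 = 258.9 m²/day.
Hydraulic gradient i = 0.0155.
Q = Σ(K_i·b_i) · W · i = 258.9 × 1350 × 0.01550 = 5416 m³/day.

5420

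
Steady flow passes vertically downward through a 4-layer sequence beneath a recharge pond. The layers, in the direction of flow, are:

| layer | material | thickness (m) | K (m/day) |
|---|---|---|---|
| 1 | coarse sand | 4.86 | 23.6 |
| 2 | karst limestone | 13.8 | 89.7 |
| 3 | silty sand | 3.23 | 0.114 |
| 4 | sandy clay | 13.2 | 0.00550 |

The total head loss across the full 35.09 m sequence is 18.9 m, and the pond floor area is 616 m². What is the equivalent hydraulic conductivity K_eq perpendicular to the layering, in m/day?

0.0144

Flow is perpendicular to layering, so the layers act in series and the equivalent K is the thickness-weighted harmonic mean.
Total thickness L = 4.86 + 13.8 + 3.23 + 13.2 = 35.09 m.
Σ(b_i/K_i) = 4.86/23.6 + 13.8/89.7 + 3.23/0.114 + 13.2/0.00550 = 2429 d.
K_eq = L / Σ(b_i/K_i) = 35.09 / 2429 = 0.01445 m/day.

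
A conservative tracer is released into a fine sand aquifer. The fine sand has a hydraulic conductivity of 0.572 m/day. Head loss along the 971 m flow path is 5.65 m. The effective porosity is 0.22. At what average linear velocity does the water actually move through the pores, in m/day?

0.0151

Hydraulic gradient i = Δh / L = 5.65 / 971 = 0.005819.
Darcy flux q = K · i = 0.5720 × 0.005819 = 0.003328 m/day.
Seepage velocity v = q / n_e = 0.003328 / 0.22 = 0.01513 m/day.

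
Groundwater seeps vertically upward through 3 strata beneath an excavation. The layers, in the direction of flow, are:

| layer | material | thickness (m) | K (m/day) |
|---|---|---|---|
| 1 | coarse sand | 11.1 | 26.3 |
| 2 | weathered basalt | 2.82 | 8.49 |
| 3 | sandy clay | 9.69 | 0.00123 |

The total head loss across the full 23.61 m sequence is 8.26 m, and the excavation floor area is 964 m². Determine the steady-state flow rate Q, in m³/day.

1.01

Flow is perpendicular to layering, so the layers act in series and the equivalent K is the thickness-weighted harmonic mean.
Total thickness L = 11.1 + 2.82 + 9.69 = 23.61 m.
Σ(b_i/K_i) = 11.1/26.3 + 2.82/8.49 + 9.69/0.00123 = 7879 d.
K_eq = L / Σ(b_i/K_i) = 23.61 / 7879 = 0.002997 m/day.
Q = K_eq · A · (Δh/L) = 0.002997 × 964 × (8.26/23.61) = 1.011 m³/day.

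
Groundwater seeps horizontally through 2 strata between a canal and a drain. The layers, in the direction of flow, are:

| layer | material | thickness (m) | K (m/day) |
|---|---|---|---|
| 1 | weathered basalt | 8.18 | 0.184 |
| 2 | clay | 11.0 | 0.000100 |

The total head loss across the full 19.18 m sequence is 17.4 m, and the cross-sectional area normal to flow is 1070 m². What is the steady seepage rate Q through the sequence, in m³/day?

0.169

Flow is perpendicular to layering, so the layers act in series and the equivalent K is the thickness-weighted harmonic mean.
Total thickness L = 8.18 + 11.0 = 19.18 m.
Σ(b_i/K_i) = 8.18/0.184 + 11.0/0.000100 = 1.100e+05 d.
K_eq = L / Σ(b_i/K_i) = 19.18 / 1.100e+05 = 0.0001743 m/day.
Q = K_eq · A · (Δh/L) = 0.0001743 × 1070 × (17.4/19.18) = 0.1692 m³/day.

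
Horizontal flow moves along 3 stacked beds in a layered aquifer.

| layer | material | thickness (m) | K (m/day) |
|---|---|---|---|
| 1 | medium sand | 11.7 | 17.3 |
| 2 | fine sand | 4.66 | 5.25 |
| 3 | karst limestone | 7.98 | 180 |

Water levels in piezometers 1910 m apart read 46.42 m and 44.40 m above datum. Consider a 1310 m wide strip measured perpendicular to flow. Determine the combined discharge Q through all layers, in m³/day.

2300

Flow is parallel to layering, so each bed carries its own Darcy discharge and the transmissivities add.
Σ(K_i·b_i) = 17.3×11.7 + 5.25×4.66 + 180×7.98 = 1663 m²/day.
Hydraulic gradient i = (46.42 − 44.40) / 1910 = 2.02 / 1910 = 0.001058.
Q = Σ(K_i·b_i) · W · i = 1663 × 1310 × 0.001058 = 2304 m³/day.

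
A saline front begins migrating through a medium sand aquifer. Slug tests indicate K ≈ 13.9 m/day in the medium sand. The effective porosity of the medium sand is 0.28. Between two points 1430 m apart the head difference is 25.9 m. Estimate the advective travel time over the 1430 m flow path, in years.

4.35

Hydraulic gradient i = Δh / L = 25.9 / 1430 = 0.01811.
Darcy flux q = K · i = 13.90 × 0.01811 = 0.2518 m/day.
Seepage velocity v = q / n_e = 0.2518 / 0.28 = 0.8991 m/day.
Travel time t = L / v = 1430 / 0.8991 = 1590 days = 4.354 years.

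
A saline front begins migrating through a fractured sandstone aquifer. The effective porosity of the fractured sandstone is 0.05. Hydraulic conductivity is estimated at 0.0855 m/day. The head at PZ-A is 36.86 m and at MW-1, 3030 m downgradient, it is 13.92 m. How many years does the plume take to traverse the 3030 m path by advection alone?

641

Hydraulic gradient i = (36.86 − 13.92) / 3030 = 22.94 / 3030 = 0.007571.
Darcy flux q = K · i = 0.08550 × 0.007571 = 0.0006473 m/day.
Seepage velocity v = q / n_e = 0.0006473 / 0.05 = 0.01295 m/day.
Travel time t = L / v = 3030 / 0.01295 = 2.340e+05 days = 640.8 years.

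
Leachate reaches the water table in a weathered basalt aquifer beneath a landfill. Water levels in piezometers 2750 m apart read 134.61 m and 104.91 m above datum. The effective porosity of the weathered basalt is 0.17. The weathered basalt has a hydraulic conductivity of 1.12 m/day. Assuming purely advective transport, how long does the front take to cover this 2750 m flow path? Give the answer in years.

Hydraulic gradient i = (134.61 − 104.91) / 2750 = 29.7 / 2750 = 0.01080.
Darcy flux q = K · i = 1.120 × 0.01080 = 0.01210 m/day.
Seepage velocity v = q / n_e = 0.01210 / 0.17 = 0.07115 m/day.
Travel time t = L / v = 2750 / 0.07115 = 38649 days = 105.8 years.

106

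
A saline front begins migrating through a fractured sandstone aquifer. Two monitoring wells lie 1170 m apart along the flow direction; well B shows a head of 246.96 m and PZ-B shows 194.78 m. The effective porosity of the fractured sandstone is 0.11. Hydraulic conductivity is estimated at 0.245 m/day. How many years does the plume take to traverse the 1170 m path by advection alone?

32.2

Hydraulic gradient i = (246.96 − 194.78) / 1170 = 52.18 / 1170 = 0.04460.
Darcy flux q = K · i = 0.2450 × 0.04460 = 0.01093 m/day.
Seepage velocity v = q / n_e = 0.01093 / 0.11 = 0.09933 m/day.
Travel time t = L / v = 1170 / 0.09933 = 11779 days = 32.25 years.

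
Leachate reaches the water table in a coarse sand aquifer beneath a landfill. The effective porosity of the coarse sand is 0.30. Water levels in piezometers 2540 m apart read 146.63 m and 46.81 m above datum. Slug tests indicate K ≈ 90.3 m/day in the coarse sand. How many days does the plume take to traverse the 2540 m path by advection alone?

215

Hydraulic gradient i = (146.63 − 46.81) / 2540 = 99.82 / 2540 = 0.03930.
Darcy flux q = K · i = 90.30 × 0.03930 = 3.549 m/day.
Seepage velocity v = q / n_e = 3.549 / 0.30 = 11.83 m/day.
Travel time t = L / v = 2540 / 11.83 = 214.7 days.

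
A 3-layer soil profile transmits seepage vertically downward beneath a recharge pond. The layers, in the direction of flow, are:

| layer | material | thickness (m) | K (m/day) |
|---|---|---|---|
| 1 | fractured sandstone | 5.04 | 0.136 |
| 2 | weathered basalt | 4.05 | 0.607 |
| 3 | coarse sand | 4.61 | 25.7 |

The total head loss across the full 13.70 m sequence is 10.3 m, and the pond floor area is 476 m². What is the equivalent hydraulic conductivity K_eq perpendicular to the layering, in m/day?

Flow is perpendicular to layering, so the layers act in series and the equivalent K is the thickness-weighted harmonic mean.
Total thickness L = 5.04 + 4.05 + 4.61 = 13.70 m.
Σ(b_i/K_i) = 5.04/0.136 + 4.05/0.607 + 4.61/25.7 = 43.91 d.
K_eq = L / Σ(b_i/K_i) = 13.70 / 43.91 = 0.3120 m/day.

0.312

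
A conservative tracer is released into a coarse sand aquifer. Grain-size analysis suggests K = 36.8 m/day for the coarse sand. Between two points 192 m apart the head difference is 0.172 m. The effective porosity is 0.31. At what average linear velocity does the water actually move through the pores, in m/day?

0.106

Hydraulic gradient i = Δh / L = 0.172 / 192 = 0.0008958.
Darcy flux q = K · i = 36.80 × 0.0008958 = 0.03297 m/day.
Seepage velocity v = q / n_e = 0.03297 / 0.31 = 0.1063 m/day.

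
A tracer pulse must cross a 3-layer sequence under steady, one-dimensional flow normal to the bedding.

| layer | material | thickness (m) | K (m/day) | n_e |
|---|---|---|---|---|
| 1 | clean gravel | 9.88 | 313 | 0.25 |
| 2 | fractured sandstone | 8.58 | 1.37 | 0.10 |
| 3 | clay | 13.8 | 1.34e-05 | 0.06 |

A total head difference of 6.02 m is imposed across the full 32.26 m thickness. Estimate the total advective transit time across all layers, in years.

1950

With flow normal to the layers, continuity requires the same specific discharge q through every layer.
Σ(b_i/K_i) = 9.88/313 + 8.58/1.37 + 13.8/1.34e-05 = 1.030e+06 d.
q = Δh / Σ(b_i/K_i) = 6.02 / 1.030e+06 = 5.845e-06 m/day.
In each layer the seepage velocity is v_i = q/n_i, so the layer transit time is t_i = b_i·n_i / q:
  layer 1 (clean gravel): t_1 = 9.88 × 0.25 / 5.845e-06 = 4.225e+05 d
  layer 2 (fractured sandstone): t_2 = 8.58 × 0.10 / 5.845e-06 = 1.468e+05 d
  layer 3 (clay): t_3 = 13.8 × 0.06 / 5.845e-06 = 1.416e+05 d
Total t = Σ t_i = 7.110e+05 days = 1947 years.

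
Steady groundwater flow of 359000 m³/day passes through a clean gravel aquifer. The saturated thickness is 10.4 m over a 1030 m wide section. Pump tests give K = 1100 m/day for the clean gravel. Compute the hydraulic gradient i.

0.0305

Cross-sectional area A = 1030 × 10.4 = 10712 m².
From Q = K·A·i, i = Q / (K·A) = 359000 / (1100 × 10712) = 0.03047.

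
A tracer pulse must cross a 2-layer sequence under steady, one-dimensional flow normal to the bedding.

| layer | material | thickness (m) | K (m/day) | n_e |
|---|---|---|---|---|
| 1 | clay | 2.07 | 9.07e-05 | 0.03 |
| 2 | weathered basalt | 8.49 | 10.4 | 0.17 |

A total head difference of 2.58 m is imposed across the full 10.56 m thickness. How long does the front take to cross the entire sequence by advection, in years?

36.5

With flow normal to the layers, continuity requires the same specific discharge q through every layer.
Σ(b_i/K_i) = 2.07/9.07e-05 + 8.49/10.4 = 22823 d.
q = Δh / Σ(b_i/K_i) = 2.58 / 22823 = 0.0001130 m/day.
In each layer the seepage velocity is v_i = q/n_i, so the layer transit time is t_i = b_i·n_i / q:
  layer 1 (clay): t_1 = 2.07 × 0.03 / 0.0001130 = 549.4 d
  layer 2 (weathered basalt): t_2 = 8.49 × 0.17 / 0.0001130 = 12768 d
Total t = Σ t_i = 13317 days = 36.46 years.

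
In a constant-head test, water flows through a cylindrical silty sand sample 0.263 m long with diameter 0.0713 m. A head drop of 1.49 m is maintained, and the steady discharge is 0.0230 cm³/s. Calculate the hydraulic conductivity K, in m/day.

Cross-sectional area A = π·(d/2)² = π × (0.0713/2)² = 0.003993 m².
Convert discharge: 0.0230 cm³/s = 2.300e-08 m³/s.
Darcy's law rearranged: K = Q·L / (A·Δh) = 2.300e-08 × 0.263 / (0.003993 × 1.49) = 1.017e-06 m/s = 0.08785 m/day.

0.0879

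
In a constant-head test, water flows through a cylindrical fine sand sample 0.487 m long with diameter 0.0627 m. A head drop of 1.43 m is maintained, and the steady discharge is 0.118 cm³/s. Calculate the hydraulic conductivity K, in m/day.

Cross-sectional area A = π·(d/2)² = π × (0.0627/2)² = 0.003088 m².
Convert discharge: 0.118 cm³/s = 1.180e-07 m³/s.
Darcy's law rearranged: K = Q·L / (A·Δh) = 1.180e-07 × 0.487 / (0.003088 × 1.43) = 1.302e-05 m/s = 1.125 m/day.

1.12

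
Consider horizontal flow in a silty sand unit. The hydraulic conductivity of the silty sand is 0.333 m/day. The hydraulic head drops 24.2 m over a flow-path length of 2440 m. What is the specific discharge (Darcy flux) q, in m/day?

Hydraulic gradient i = Δh / L = 24.2 / 2440 = 0.009918.
Specific discharge q = K · i = 0.3330 × 0.009918 = 0.003303 m/day.

0.00330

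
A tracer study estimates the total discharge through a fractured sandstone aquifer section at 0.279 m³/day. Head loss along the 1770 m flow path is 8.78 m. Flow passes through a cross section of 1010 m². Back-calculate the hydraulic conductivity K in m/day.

0.0557

Hydraulic gradient i = Δh / L = 8.78 / 1770 = 0.004960.
From Q = K·A·i, K = Q / (A·i) = 0.279 / (1010 × 0.004960) = 0.05569 m/day.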